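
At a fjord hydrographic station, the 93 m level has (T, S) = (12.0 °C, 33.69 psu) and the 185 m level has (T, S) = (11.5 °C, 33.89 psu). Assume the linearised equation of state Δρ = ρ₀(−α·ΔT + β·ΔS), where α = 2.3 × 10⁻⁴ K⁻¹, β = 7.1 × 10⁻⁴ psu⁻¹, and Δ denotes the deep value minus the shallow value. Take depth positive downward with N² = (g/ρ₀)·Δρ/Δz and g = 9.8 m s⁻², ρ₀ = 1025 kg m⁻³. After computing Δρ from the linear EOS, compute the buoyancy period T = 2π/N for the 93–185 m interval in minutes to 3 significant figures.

ΔT = -0.5 K, ΔS = +0.20 psu (deep − shallow).
Δρ/ρ₀ = −αΔT + βΔS = 1.15 × 10⁻⁴ + 1.42 × 10⁻⁴ = 2.57 × 10⁻⁴, so Δρ ≈ 0.2634 kg m⁻³.
N² = (g/ρ₀)·Δρ/Δz = g·(Δρ/ρ₀)/Δz = 9.8 × 2.57 × 10⁻⁴ / 92 = 2.7376 × 10⁻⁵ s⁻².
N = √(2.7376 × 10⁻⁵) = 5.2322 × 10⁻³ rad s⁻¹ → T = 2π/N = 1.2009 × 10³ s = 20.015 min ≈ 20.0 min.

20.0 min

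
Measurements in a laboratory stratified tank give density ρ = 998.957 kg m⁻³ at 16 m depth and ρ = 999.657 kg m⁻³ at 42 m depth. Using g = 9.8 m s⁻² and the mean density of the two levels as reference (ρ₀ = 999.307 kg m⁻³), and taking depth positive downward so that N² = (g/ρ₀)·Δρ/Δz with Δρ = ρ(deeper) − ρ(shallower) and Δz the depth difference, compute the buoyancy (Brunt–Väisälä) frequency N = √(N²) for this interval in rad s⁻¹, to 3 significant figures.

Δρ = 999.657 − 998.957 = 0.700 kg m⁻³ over Δz = 42 − 16 = 26 m.
N² = (9.8/999.307) × (0.700/26) = 2.6403 × 10⁻⁴ s⁻².
N = √(2.6403 × 10⁻⁴) = 0.016249 rad s⁻¹ ≈ 0.0162 rad s⁻¹.

0.0162 rad s⁻¹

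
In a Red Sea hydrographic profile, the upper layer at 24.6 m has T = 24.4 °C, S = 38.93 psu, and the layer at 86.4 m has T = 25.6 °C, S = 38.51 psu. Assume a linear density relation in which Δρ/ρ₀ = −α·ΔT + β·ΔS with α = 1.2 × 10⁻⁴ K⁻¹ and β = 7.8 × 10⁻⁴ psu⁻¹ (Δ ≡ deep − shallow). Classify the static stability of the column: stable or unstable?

unstable

ΔT = 25.6 − 24.4 = +1.2 K and ΔS = 38.51 − 38.93 = -0.42 psu (deep − shallow).
−αΔT = -1.44 × 10⁻⁴; βΔS = -3.276 × 10⁻⁴; sum Δρ/ρ₀ = -4.716 × 10⁻⁴.
Δρ/ρ₀ < 0, so Δρ < 0: deeper water is lighter → statically unstable; the column would overturn.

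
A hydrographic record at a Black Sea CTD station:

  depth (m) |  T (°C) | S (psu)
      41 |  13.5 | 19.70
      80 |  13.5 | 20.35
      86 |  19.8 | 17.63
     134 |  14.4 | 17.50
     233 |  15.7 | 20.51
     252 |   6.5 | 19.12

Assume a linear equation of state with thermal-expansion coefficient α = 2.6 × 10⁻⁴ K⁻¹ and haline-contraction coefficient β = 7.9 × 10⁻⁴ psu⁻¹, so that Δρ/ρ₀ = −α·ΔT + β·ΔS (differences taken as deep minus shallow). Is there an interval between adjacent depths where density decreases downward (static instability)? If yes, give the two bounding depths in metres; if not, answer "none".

80–86 m

Evaluate Δρ/ρ₀ = −αΔT + βΔS across each adjacent pair:
  41–80 m: −αΔT+βΔS = −(2.6 × 10⁻⁴)(+0.0)+(7.9 × 10⁻⁴)(+0.65) = 5.1 × 10⁻⁴ → stable
  80–86 m: −αΔT+βΔS = −(2.6 × 10⁻⁴)(+6.3)+(7.9 × 10⁻⁴)(-2.72) = -3.8 × 10⁻³ → UNSTABLE
  86–134 m: −αΔT+βΔS = −(2.6 × 10⁻⁴)(-5.4)+(7.9 × 10⁻⁴)(-0.13) = 1.3 × 10⁻³ → stable
  134–233 m: −αΔT+βΔS = −(2.6 × 10⁻⁴)(+1.3)+(7.9 × 10⁻⁴)(+3.01) = 2.0 × 10⁻³ → stable
  233–252 m: −αΔT+βΔS = −(2.6 × 10⁻⁴)(-9.2)+(7.9 × 10⁻⁴)(-1.39) = 1.3 × 10⁻³ → stable
The 80–86 m interval has Δρ < 0: lighter water underlies denser water.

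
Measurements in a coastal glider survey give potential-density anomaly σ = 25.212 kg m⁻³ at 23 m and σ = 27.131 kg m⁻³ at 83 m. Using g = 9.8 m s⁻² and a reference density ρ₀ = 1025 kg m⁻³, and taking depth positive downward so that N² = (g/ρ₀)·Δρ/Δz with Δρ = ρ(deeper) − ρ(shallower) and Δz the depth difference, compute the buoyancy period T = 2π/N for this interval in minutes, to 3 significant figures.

5.99 min

Δρ = 1027.131 − 1025.212 = 1.919 kg m⁻³ over Δz = 83 − 23 = 60 m.
N² = (9.8/1025) × (1.919/60) = 3.0579 × 10⁻⁴ s⁻².
N = √(3.0579 × 10⁻⁴) = 0.017487 rad s⁻¹, so T = 2π/N = 359.31 s = 5.9885 min ≈ 5.99 min.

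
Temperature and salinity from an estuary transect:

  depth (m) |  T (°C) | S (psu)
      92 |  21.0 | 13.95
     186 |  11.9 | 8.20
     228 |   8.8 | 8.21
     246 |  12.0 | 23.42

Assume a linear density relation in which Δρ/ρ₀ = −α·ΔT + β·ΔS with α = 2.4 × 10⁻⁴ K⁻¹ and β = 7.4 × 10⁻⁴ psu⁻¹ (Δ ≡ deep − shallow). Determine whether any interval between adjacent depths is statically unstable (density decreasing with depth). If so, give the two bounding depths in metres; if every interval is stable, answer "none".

92–186 m

Evaluate Δρ/ρ₀ = −αΔT + βΔS across each adjacent pair:
  92–186 m: −αΔT+βΔS = −(2.4 × 10⁻⁴)(-9.1)+(7.4 × 10⁻⁴)(-5.75) = -2.1 × 10⁻³ → UNSTABLE
  186–228 m: −αΔT+βΔS = −(2.4 × 10⁻⁴)(-3.1)+(7.4 × 10⁻⁴)(+0.01) = 7.5 × 10⁻⁴ → stable
  228–246 m: −αΔT+βΔS = −(2.4 × 10⁻⁴)(+3.2)+(7.4 × 10⁻⁴)(+15.21) = 0.010 → stable
The 92–186 m interval has Δρ < 0: lighter water underlies denser water.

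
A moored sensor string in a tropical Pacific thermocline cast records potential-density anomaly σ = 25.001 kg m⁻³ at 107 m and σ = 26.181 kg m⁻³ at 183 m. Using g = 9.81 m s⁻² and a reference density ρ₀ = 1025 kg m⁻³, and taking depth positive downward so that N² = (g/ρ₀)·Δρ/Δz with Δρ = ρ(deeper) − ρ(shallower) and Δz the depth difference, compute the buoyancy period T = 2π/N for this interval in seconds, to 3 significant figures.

515 s

Δρ = 1026.181 − 1025.001 = 1.180 kg m⁻³ over Δz = 183 − 107 = 76 m.
N² = (9.81/1025) × (1.180/76) = 1.4860 × 10⁻⁴ s⁻².
N = √(1.4860 × 10⁻⁴) = 0.012190 rad s⁻¹, so T = 2π/N = 515.44 s ≈ 515 s.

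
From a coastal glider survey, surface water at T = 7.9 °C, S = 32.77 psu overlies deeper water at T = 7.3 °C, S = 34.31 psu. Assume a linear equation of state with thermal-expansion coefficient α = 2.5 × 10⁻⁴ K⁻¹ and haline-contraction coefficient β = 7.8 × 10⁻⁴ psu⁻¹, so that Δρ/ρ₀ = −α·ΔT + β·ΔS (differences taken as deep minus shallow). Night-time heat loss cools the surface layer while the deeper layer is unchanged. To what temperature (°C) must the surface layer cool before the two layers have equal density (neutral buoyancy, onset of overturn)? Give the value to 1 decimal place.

Neutral buoyancy requires Δρ = 0, i.e. −α(T_deep − T_surf′) + β(S_deep − S_surf) = 0.
T_surf′ = T_deep − (β/α)·ΔS = 7.3 − (7.8 × 10⁻⁴/2.5 × 10⁻⁴)·(+1.54) = 2.495 °C.
Cooling required: 7.9 − (2.495) = 5.405 °C.

2.5 °C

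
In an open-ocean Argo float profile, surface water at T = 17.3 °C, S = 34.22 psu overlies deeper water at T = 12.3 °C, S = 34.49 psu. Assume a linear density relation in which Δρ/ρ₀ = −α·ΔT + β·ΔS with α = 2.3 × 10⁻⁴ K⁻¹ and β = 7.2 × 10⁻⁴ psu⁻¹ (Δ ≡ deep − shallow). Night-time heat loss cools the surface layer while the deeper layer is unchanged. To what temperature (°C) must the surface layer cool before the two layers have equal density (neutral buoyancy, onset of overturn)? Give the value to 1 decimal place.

Neutral buoyancy requires Δρ = 0, i.e. −α(T_deep − T_surf′) + β(S_deep − S_surf) = 0.
T_surf′ = T_deep − (β/α)·ΔS = 12.3 − (7.2 × 10⁻⁴/2.3 × 10⁻⁴)·(+0.27) = 11.455 °C.
Cooling required: 17.3 − (11.455) = 5.845 °C.

11.5 °C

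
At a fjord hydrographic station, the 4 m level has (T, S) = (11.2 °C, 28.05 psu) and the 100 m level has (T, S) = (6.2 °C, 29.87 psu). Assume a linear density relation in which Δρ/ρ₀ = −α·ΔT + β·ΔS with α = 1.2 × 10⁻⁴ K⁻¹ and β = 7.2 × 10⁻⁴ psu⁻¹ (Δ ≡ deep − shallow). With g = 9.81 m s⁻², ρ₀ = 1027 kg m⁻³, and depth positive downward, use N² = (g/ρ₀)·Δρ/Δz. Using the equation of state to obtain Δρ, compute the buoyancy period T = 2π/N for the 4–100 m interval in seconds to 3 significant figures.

ΔT = -5.0 K, ΔS = +1.82 psu (deep − shallow).
Δρ/ρ₀ = −αΔT + βΔS = 6.00 × 10⁻⁴ + 1.3104 × 10⁻³ = 1.9104 × 10⁻³, so Δρ ≈ 1.962 kg m⁻³.
N² = (g/ρ₀)·Δρ/Δz = g·(Δρ/ρ₀)/Δz = 9.81 × 1.9104 × 10⁻³ / 96 = 1.9522 × 10⁻⁴ s⁻².
N = √(1.9522 × 10⁻⁴) = 0.013972 rad s⁻¹ → T = 2π/N = 449.70 s ≈ 450 s.

450 s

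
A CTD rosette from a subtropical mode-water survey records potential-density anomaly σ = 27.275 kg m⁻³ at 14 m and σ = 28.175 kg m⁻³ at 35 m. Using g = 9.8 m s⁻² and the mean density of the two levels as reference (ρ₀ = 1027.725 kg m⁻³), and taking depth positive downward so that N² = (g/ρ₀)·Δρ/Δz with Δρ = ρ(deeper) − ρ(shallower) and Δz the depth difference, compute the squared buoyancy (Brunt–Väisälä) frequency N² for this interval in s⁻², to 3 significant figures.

4.09 × 10⁻⁴ s⁻²

Δρ = 1028.175 − 1027.275 = 0.900 kg m⁻³ over Δz = 35 − 14 = 21 m.
N² = (9.8/1027.725) × (0.900/21) = 4.0867 × 10⁻⁴ s⁻² ≈ 4.09 × 10⁻⁴ s⁻².
Since Δρ > 0 the layer is stably stratified.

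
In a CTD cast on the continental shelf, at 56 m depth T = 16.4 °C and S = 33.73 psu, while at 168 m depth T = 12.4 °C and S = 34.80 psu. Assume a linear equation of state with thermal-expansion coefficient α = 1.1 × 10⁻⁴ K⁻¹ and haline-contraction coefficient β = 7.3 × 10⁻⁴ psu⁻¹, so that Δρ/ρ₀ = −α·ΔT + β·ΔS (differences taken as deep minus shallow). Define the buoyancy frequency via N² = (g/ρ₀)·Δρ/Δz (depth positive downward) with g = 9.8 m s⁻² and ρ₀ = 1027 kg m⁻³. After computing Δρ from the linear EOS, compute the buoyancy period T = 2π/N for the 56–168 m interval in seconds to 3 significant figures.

608 s

ΔT = -4.0 K, ΔS = +1.07 psu (deep − shallow).
Δρ/ρ₀ = −αΔT + βΔS = 4.40 × 10⁻⁴ + 7.811 × 10⁻⁴ = 1.2211 × 10⁻³, so Δρ ≈ 1.254 kg m⁻³.
N² = (g/ρ₀)·Δρ/Δz = g·(Δρ/ρ₀)/Δz = 9.8 × 1.2211 × 10⁻³ / 112 = 1.0685 × 10⁻⁴ s⁻².
N = √(1.0685 × 10⁻⁴) = 0.010337 rad s⁻¹ → T = 2π/N = 607.83 s ≈ 608 s.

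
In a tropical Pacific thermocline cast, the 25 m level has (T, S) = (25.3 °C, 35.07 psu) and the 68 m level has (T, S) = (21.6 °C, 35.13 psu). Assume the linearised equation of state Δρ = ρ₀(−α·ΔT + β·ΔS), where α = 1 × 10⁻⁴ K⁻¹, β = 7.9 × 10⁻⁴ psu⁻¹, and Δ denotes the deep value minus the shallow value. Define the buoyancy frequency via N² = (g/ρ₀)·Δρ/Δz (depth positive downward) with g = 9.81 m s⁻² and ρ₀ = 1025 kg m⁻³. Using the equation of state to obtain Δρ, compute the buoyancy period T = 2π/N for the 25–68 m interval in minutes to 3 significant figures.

ΔT = -3.7 K, ΔS = +0.06 psu (deep − shallow).
Δρ/ρ₀ = −αΔT + βΔS = 3.70 × 10⁻⁴ + 4.74 × 10⁻⁵ = 4.174 × 10⁻⁴, so Δρ ≈ 0.4278 kg m⁻³.
N² = (g/ρ₀)·Δρ/Δz = g·(Δρ/ρ₀)/Δz = 9.81 × 4.174 × 10⁻⁴ / 43 = 9.5225 × 10⁻⁵ s⁻².
N = √(9.5225 × 10⁻⁵) = 9.7583 × 10⁻³ rad s⁻¹ → T = 2π/N = 643.88 s = 10.731 min ≈ 10.7 min.

10.7 min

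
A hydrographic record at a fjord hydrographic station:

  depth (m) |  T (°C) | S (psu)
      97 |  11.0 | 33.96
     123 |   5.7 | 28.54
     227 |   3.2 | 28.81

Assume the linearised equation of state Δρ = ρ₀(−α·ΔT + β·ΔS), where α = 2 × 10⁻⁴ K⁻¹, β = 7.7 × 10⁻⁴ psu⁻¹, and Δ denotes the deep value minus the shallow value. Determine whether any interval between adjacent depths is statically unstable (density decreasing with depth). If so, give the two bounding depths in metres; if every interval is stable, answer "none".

97–123 m

Evaluate Δρ/ρ₀ = −αΔT + βΔS across each adjacent pair:
  97–123 m: −αΔT+βΔS = −(2 × 10⁻⁴)(-5.3)+(7.7 × 10⁻⁴)(-5.42) = -3.1 × 10⁻³ → UNSTABLE
  123–227 m: −αΔT+βΔS = −(2 × 10⁻⁴)(-2.5)+(7.7 × 10⁻⁴)(+0.27) = 7.1 × 10⁻⁴ → stable
The 97–123 m interval has Δρ < 0: lighter water underlies denser water.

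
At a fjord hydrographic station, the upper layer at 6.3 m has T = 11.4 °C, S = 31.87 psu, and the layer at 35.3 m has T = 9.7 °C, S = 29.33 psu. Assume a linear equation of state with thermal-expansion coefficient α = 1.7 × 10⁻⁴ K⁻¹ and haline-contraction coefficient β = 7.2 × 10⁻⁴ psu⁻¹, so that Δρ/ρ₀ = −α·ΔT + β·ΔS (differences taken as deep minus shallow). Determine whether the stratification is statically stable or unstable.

ΔT = 9.7 − 11.4 = -1.7 K and ΔS = 29.33 − 31.87 = -2.54 psu (deep − shallow).
−αΔT = 2.89 × 10⁻⁴; βΔS = -1.8288 × 10⁻³; sum Δρ/ρ₀ = -1.5398 × 10⁻³.
Δρ/ρ₀ < 0, so Δρ < 0: deeper water is lighter → statically unstable; the column would overturn.

unstable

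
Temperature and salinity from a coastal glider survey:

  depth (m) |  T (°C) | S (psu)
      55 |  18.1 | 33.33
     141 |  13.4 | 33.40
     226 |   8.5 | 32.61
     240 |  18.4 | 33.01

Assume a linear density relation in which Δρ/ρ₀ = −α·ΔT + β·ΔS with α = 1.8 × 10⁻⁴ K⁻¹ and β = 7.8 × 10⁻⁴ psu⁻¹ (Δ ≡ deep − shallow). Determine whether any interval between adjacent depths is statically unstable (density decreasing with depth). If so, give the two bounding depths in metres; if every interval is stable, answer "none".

Evaluate Δρ/ρ₀ = −αΔT + βΔS across each adjacent pair:
  55–141 m: −αΔT+βΔS = −(1.8 × 10⁻⁴)(-4.7)+(7.8 × 10⁻⁴)(+0.07) = 9.0 × 10⁻⁴ → stable
  141–226 m: −αΔT+βΔS = −(1.8 × 10⁻⁴)(-4.9)+(7.8 × 10⁻⁴)(-0.79) = 2.7 × 10⁻⁴ → stable
  226–240 m: −αΔT+βΔS = −(1.8 × 10⁻⁴)(+9.9)+(7.8 × 10⁻⁴)(+0.40) = -1.5 × 10⁻³ → UNSTABLE
The 226–240 m interval has Δρ < 0: lighter water underlies denser water.

226–240 m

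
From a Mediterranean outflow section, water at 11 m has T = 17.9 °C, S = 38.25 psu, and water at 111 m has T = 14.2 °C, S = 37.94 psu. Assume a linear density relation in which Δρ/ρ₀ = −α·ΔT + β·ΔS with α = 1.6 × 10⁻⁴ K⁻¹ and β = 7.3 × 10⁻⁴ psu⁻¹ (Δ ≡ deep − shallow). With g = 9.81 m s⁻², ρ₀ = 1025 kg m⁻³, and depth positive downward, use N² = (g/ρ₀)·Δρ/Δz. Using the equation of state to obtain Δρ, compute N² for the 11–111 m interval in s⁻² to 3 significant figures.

ΔT = -3.7 K, ΔS = -0.31 psu (deep − shallow).
Δρ/ρ₀ = −αΔT + βΔS = 5.92 × 10⁻⁴ − 2.263 × 10⁻⁴ = 3.657 × 10⁻⁴, so Δρ ≈ 0.3748 kg m⁻³.
N² = (g/ρ₀)·Δρ/Δz = g·(Δρ/ρ₀)/Δz = 9.81 × 3.657 × 10⁻⁴ / 100 = 3.5875 × 10⁻⁵ s⁻² ≈ 3.59 × 10⁻⁵ s⁻².

3.59 × 10⁻⁵ s⁻²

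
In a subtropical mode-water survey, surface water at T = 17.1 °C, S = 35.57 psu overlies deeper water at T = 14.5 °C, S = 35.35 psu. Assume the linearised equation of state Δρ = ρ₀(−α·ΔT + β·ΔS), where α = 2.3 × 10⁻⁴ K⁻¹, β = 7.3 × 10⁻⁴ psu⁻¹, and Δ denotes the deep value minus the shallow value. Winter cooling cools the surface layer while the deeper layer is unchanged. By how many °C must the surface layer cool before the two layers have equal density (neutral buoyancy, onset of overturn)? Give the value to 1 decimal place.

1.9 °C

Neutral buoyancy requires Δρ = 0, i.e. −α(T_deep − T_surf′) + β(S_deep − S_surf) = 0.
T_surf′ = T_deep − (β/α)·ΔS = 14.5 − (7.3 × 10⁻⁴/2.3 × 10⁻⁴)·(-0.22) = 15.198 °C.
Cooling required: 17.1 − (15.198) = 1.902 °C.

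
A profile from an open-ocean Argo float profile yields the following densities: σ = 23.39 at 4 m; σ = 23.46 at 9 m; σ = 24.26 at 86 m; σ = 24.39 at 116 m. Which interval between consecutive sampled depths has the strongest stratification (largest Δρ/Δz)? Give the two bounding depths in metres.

4–9 m

Compute the density gradient over each adjacent pair:
  4–9 m: Δρ/Δz = 0.07/5 = 0.014 kg m⁻⁴
  9–86 m: Δρ/Δz = 0.80/77 = 0.010 kg m⁻⁴
  86–116 m: Δρ/Δz = 0.13/30 = 4.3 × 10⁻³ kg m⁻⁴
The largest gradient is in the 4–9 m interval — the pycnocline.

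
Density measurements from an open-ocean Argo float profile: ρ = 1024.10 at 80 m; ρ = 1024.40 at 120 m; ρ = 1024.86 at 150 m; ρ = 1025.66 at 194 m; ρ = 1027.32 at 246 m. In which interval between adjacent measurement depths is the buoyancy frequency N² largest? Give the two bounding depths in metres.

194–246 m

Compute the density gradient over each adjacent pair:
  80–120 m: Δρ/Δz = 0.30/40 = 7.5 × 10⁻³ kg m⁻⁴
  120–150 m: Δρ/Δz = 0.46/30 = 0.015 kg m⁻⁴
  150–194 m: Δρ/Δz = 0.80/44 = 0.018 kg m⁻⁴
  194–246 m: Δρ/Δz = 1.66/52 = 0.032 kg m⁻⁴
The largest gradient is in the 194–246 m interval — the pycnocline.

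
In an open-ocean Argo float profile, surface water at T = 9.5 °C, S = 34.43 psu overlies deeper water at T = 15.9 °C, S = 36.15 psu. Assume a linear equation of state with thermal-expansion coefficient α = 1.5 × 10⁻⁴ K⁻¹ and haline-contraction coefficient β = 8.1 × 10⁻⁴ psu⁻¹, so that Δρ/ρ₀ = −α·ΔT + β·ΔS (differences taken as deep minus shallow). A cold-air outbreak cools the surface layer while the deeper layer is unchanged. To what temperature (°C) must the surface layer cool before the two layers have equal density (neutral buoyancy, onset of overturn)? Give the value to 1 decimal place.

6.6 °C

Neutral buoyancy requires Δρ = 0, i.e. −α(T_deep − T_surf′) + β(S_deep − S_surf) = 0.
T_surf′ = T_deep − (β/α)·ΔS = 15.9 − (8.1 × 10⁻⁴/1.5 × 10⁻⁴)·(+1.72) = 6.612 °C.
Cooling required: 9.5 − (6.612) = 2.888 °C.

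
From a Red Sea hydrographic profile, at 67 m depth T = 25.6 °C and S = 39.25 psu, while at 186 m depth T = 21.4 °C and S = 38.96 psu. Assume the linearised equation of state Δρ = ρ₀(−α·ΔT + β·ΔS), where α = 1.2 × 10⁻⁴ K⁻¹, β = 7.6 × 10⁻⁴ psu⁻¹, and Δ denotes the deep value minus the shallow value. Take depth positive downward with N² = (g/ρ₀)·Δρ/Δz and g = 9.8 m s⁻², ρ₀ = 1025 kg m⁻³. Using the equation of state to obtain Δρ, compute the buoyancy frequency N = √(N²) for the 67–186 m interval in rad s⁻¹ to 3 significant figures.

ΔT = -4.2 K, ΔS = -0.29 psu (deep − shallow).
Δρ/ρ₀ = −αΔT + βΔS = 5.04 × 10⁻⁴ − 2.204 × 10⁻⁴ = 2.836 × 10⁻⁴, so Δρ ≈ 0.2907 kg m⁻³.
N² = (g/ρ₀)·Δρ/Δz = g·(Δρ/ρ₀)/Δz = 9.8 × 2.836 × 10⁻⁴ / 119 = 2.3355 × 10⁻⁵ s⁻².
N = √(2.3355 × 10⁻⁵) = 4.8327 × 10⁻³ rad s⁻¹ ≈ 4.83 × 10⁻³ rad s⁻¹.

4.83 × 10⁻³ rad s⁻¹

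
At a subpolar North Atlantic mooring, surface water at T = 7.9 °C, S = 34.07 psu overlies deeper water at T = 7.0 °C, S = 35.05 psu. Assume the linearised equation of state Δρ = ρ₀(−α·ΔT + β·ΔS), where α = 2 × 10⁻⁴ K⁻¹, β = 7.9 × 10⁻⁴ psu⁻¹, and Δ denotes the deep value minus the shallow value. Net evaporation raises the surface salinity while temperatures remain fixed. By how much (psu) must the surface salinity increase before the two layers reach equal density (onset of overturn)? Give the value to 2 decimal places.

Neutral buoyancy requires −α(T_deep − T_surf) + β(S_deep − S_surf′) = 0.
S_surf′ = S_deep − (α/β)·ΔT = 35.05 − (2 × 10⁻⁴/7.9 × 10⁻⁴)·(-0.9) = 35.2778 psu.
Increase required: 35.2778 − 34.07 = 1.2078 psu.

1.21 psu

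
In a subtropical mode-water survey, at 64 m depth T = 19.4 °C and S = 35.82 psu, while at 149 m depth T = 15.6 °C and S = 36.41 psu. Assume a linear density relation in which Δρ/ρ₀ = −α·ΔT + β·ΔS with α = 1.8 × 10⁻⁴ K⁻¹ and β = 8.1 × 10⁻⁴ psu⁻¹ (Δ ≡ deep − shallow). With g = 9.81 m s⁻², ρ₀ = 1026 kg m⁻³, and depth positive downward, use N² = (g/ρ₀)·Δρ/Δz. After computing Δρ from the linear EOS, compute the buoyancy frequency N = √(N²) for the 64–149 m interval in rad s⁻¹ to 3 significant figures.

0.0116 rad s⁻¹

ΔT = -3.8 K, ΔS = +0.59 psu (deep − shallow).
Δρ/ρ₀ = −αΔT + βΔS = 6.84 × 10⁻⁴ + 4.779 × 10⁻⁴ = 1.1619 × 10⁻³, so Δρ ≈ 1.192 kg m⁻³.
N² = (g/ρ₀)·Δρ/Δz = g·(Δρ/ρ₀)/Δz = 9.81 × 1.1619 × 10⁻³ / 85 = 1.3410 × 10⁻⁴ s⁻².
N = √(1.3410 × 10⁻⁴) = 0.011580 rad s⁻¹ ≈ 0.0116 rad s⁻¹.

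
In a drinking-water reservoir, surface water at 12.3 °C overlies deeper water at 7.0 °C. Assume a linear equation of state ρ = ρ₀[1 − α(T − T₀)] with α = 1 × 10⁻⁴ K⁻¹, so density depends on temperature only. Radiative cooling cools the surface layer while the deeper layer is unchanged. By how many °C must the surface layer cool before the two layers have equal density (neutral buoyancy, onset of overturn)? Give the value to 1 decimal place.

5.3 °C

With temperature the only control, equal density requires T_surf′ = T_deep.
T_surf′ = 7.0 °C.
Cooling required: 12.3 − 7.0 = 5.3 °C.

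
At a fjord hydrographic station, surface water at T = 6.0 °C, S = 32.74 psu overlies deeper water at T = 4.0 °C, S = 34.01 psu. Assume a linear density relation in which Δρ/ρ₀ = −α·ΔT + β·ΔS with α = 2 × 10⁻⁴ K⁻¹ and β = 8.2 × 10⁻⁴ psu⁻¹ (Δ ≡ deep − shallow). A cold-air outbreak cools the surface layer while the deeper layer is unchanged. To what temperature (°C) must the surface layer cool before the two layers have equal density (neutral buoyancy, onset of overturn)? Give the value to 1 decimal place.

Neutral buoyancy requires Δρ = 0, i.e. −α(T_deep − T_surf′) + β(S_deep − S_surf) = 0.
T_surf′ = T_deep − (β/α)·ΔS = 4.0 − (8.2 × 10⁻⁴/2 × 10⁻⁴)·(+1.27) = -1.207 °C.
Cooling required: 6.0 − (-1.207) = 7.207 °C.

-1.2 °C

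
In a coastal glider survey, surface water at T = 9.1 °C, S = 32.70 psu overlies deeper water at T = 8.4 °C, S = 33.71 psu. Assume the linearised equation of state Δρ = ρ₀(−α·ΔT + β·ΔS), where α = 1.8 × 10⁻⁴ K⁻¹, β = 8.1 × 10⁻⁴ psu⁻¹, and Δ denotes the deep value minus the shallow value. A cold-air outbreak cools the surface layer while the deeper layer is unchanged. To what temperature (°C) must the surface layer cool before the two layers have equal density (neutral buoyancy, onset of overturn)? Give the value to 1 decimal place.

3.9 °C

Neutral buoyancy requires Δρ = 0, i.e. −α(T_deep − T_surf′) + β(S_deep − S_surf) = 0.
T_surf′ = T_deep − (β/α)·ΔS = 8.4 − (8.1 × 10⁻⁴/1.8 × 10⁻⁴)·(+1.01) = 3.855 °C.
Cooling required: 9.1 − (3.855) = 5.245 °C.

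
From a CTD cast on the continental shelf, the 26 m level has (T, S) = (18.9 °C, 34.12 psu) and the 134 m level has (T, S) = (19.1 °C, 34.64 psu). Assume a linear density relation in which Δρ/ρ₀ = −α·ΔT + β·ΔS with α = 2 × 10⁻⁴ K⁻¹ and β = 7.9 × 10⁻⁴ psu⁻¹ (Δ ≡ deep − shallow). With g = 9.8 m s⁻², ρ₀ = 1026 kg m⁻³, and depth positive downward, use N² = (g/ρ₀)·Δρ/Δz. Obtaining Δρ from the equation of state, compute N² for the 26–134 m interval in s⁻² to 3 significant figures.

ΔT = +0.2 K, ΔS = +0.52 psu (deep − shallow).
Δρ/ρ₀ = −αΔT + βΔS = -4.00 × 10⁻⁵ + 4.108 × 10⁻⁴ = 3.708 × 10⁻⁴, so Δρ ≈ 0.3804 kg m⁻³.
N² = (g/ρ₀)·Δρ/Δz = g·(Δρ/ρ₀)/Δz = 9.8 × 3.708 × 10⁻⁴ / 108 = 3.3647 × 10⁻⁵ s⁻² ≈ 3.36 × 10⁻⁵ s⁻².

3.36 × 10⁻⁵ s⁻²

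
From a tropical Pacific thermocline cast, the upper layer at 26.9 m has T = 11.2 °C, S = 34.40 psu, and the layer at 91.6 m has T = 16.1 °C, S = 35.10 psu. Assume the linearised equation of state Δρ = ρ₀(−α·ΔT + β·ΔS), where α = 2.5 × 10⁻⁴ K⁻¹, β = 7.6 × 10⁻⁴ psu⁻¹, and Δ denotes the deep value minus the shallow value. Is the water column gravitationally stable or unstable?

unstable

ΔT = 16.1 − 11.2 = +4.9 K and ΔS = 35.10 − 34.40 = +0.70 psu (deep − shallow).
−αΔT = -1.225 × 10⁻³; βΔS = 5.32 × 10⁻⁴; sum Δρ/ρ₀ = -6.93 × 10⁻⁴.
Δρ/ρ₀ < 0, so Δρ < 0: deeper water is lighter → statically unstable; the column would overturn.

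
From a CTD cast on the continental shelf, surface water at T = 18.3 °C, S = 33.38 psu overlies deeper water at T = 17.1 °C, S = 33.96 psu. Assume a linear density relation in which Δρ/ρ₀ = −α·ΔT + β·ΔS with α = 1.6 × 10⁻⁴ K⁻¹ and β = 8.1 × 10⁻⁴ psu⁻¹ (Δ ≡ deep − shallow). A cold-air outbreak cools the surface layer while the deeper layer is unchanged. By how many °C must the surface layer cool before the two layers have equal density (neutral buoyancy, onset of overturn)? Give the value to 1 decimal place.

4.1 °C

Neutral buoyancy requires Δρ = 0, i.e. −α(T_deep − T_surf′) + β(S_deep − S_surf) = 0.
T_surf′ = T_deep − (β/α)·ΔS = 17.1 − (8.1 × 10⁻⁴/1.6 × 10⁻⁴)·(+0.58) = 14.164 °C.
Cooling required: 18.3 − (14.164) = 4.136 °C.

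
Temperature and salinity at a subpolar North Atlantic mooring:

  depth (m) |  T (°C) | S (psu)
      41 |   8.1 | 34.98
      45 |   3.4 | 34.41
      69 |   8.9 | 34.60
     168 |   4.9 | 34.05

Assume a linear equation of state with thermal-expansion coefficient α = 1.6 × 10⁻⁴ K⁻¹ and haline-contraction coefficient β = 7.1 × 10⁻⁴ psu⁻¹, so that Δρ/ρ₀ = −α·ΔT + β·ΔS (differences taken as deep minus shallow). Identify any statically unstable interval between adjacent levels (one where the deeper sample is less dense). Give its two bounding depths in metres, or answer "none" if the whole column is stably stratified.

Evaluate Δρ/ρ₀ = −αΔT + βΔS across each adjacent pair:
  41–45 m: −αΔT+βΔS = −(1.6 × 10⁻⁴)(-4.7)+(7.1 × 10⁻⁴)(-0.57) = 3.5 × 10⁻⁴ → stable
  45–69 m: −αΔT+βΔS = −(1.6 × 10⁻⁴)(+5.5)+(7.1 × 10⁻⁴)(+0.19) = -7.5 × 10⁻⁴ → UNSTABLE
  69–168 m: −αΔT+βΔS = −(1.6 × 10⁻⁴)(-4.0)+(7.1 × 10⁻⁴)(-0.55) = 2.5 × 10⁻⁴ → stable
The 45–69 m interval has Δρ < 0: lighter water underlies denser water.

45–69 m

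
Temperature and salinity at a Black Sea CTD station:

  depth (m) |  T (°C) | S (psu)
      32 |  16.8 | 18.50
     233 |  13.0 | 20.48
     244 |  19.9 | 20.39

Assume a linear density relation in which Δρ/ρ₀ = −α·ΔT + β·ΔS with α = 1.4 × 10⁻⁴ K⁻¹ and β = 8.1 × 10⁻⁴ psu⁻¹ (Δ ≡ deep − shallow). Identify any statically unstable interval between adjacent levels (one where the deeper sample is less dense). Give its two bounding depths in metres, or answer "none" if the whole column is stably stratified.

Evaluate Δρ/ρ₀ = −αΔT + βΔS across each adjacent pair:
  32–233 m: −αΔT+βΔS = −(1.4 × 10⁻⁴)(-3.8)+(8.1 × 10⁻⁴)(+1.98) = 2.1 × 10⁻³ → stable
  233–244 m: −αΔT+βΔS = −(1.4 × 10⁻⁴)(+6.9)+(8.1 × 10⁻⁴)(-0.09) = -1.0 × 10⁻³ → UNSTABLE
The 233–244 m interval has Δρ < 0: lighter water underlies denser water.

233–244 m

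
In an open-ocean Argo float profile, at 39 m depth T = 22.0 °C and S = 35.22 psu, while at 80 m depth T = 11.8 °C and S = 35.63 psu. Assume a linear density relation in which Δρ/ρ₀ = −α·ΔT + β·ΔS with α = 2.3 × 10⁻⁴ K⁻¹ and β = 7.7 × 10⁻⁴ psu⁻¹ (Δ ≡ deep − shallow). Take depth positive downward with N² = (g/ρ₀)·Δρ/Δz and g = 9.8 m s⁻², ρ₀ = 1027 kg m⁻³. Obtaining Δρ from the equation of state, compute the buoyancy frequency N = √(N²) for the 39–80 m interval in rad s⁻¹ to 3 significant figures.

ΔT = -10.2 K, ΔS = +0.41 psu (deep − shallow).
Δρ/ρ₀ = −αΔT + βΔS = 2.346 × 10⁻³ + 3.157 × 10⁻⁴ = 2.6617 × 10⁻³, so Δρ ≈ 2.734 kg m⁻³.
N² = (g/ρ₀)·Δρ/Δz = g·(Δρ/ρ₀)/Δz = 9.8 × 2.6617 × 10⁻³ / 41 = 6.3621 × 10⁻⁴ s⁻².
N = √(6.3621 × 10⁻⁴) = 0.025223 rad s⁻¹ ≈ 0.0252 rad s⁻¹.

0.0252 rad s⁻¹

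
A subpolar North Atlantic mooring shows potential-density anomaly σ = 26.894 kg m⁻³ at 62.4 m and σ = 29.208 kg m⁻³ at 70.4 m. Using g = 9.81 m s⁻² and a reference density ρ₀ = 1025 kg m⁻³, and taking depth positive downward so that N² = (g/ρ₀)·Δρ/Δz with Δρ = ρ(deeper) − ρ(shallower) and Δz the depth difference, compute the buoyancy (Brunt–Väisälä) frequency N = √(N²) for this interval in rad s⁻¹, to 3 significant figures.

Δρ = 1029.208 − 1026.894 = 2.314 kg m⁻³ over Δz = 70.4 − 62.4 = 8 m.
N² = (9.81/1025) × (2.314/8) = 2.7683 × 10⁻³ s⁻².
N = √(2.7683 × 10⁻³) = 0.052615 rad s⁻¹ ≈ 0.0526 rad s⁻¹.

0.0526 rad s⁻¹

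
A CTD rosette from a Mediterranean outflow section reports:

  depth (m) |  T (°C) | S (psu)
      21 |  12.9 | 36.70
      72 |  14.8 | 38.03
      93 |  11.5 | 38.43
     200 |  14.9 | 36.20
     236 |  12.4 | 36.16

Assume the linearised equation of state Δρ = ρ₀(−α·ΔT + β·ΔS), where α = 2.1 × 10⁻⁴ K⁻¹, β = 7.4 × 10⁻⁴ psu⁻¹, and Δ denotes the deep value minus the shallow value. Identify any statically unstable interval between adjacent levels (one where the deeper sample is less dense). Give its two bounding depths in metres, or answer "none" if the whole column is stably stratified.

Evaluate Δρ/ρ₀ = −αΔT + βΔS across each adjacent pair:
  21–72 m: −αΔT+βΔS = −(2.1 × 10⁻⁴)(+1.9)+(7.4 × 10⁻⁴)(+1.33) = 5.9 × 10⁻⁴ → stable
  72–93 m: −αΔT+βΔS = −(2.1 × 10⁻⁴)(-3.3)+(7.4 × 10⁻⁴)(+0.40) = 9.9 × 10⁻⁴ → stable
  93–200 m: −αΔT+βΔS = −(2.1 × 10⁻⁴)(+3.4)+(7.4 × 10⁻⁴)(-2.23) = -2.4 × 10⁻³ → UNSTABLE
  200–236 m: −αΔT+βΔS = −(2.1 × 10⁻⁴)(-2.5)+(7.4 × 10⁻⁴)(-0.04) = 5.0 × 10⁻⁴ → stable
The 93–200 m interval has Δρ < 0: lighter water underlies denser water.

93–200 m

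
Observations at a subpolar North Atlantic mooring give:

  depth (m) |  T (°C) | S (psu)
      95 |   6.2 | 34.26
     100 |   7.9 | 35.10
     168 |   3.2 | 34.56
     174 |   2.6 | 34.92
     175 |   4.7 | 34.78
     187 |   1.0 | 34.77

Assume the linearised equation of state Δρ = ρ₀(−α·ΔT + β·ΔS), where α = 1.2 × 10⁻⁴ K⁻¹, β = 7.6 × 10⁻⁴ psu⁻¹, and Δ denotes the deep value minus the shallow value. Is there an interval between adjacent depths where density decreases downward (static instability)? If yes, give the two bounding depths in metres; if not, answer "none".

Evaluate Δρ/ρ₀ = −αΔT + βΔS across each adjacent pair:
  95–100 m: −αΔT+βΔS = −(1.2 × 10⁻⁴)(+1.7)+(7.6 × 10⁻⁴)(+0.84) = 4.3 × 10⁻⁴ → stable
  100–168 m: −αΔT+βΔS = −(1.2 × 10⁻⁴)(-4.7)+(7.6 × 10⁻⁴)(-0.54) = 1.5 × 10⁻⁴ → stable
  168–174 m: −αΔT+βΔS = −(1.2 × 10⁻⁴)(-0.6)+(7.6 × 10⁻⁴)(+0.36) = 3.5 × 10⁻⁴ → stable
  174–175 m: −αΔT+βΔS = −(1.2 × 10⁻⁴)(+2.1)+(7.6 × 10⁻⁴)(-0.14) = -3.6 × 10⁻⁴ → UNSTABLE
  175–187 m: −αΔT+βΔS = −(1.2 × 10⁻⁴)(-3.7)+(7.6 × 10⁻⁴)(-0.01) = 4.4 × 10⁻⁴ → stable
The 174–175 m interval has Δρ < 0: lighter water underlies denser water.

174–175 m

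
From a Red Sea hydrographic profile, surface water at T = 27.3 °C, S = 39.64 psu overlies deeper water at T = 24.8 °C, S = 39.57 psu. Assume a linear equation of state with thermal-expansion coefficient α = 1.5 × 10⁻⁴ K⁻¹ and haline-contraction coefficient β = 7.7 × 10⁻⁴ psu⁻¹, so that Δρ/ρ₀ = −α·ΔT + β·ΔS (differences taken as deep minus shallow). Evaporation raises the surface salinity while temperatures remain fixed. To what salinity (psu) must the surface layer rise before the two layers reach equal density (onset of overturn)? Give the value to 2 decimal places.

Neutral buoyancy requires −α(T_deep − T_surf) + β(S_deep − S_surf′) = 0.
S_surf′ = S_deep − (α/β)·ΔT = 39.57 − (1.5 × 10⁻⁴/7.7 × 10⁻⁴)·(-2.5) = 40.0570 psu.
Increase required: 40.0570 − 39.64 = 0.4170 psu.

40.06 psu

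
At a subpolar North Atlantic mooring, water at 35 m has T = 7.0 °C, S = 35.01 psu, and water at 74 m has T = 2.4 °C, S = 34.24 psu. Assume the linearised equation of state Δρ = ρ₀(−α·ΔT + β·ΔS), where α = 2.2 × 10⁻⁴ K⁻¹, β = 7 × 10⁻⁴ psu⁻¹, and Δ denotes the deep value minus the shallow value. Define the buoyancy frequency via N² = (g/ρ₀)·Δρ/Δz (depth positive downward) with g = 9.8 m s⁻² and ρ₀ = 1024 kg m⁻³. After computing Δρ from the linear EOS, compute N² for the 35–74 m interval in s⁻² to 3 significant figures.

1.19 × 10⁻⁴ s⁻²

ΔT = -4.6 K, ΔS = -0.77 psu (deep − shallow).
Δρ/ρ₀ = −αΔT + βΔS = 1.012 × 10⁻³ − 5.39 × 10⁻⁴ = 4.73 × 10⁻⁴, so Δρ ≈ 0.4844 kg m⁻³.
N² = (g/ρ₀)·Δρ/Δz = g·(Δρ/ρ₀)/Δz = 9.8 × 4.73 × 10⁻⁴ / 39 = 1.1886 × 10⁻⁴ s⁻² ≈ 1.19 × 10⁻⁴ s⁻².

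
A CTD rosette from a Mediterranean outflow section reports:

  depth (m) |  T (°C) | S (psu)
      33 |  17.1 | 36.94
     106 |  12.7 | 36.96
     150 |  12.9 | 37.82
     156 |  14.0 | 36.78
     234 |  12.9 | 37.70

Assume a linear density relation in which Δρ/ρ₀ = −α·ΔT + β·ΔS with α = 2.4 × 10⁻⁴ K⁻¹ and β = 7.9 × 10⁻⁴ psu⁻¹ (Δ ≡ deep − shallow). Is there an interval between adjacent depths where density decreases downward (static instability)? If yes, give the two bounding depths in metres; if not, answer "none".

150–156 m

Evaluate Δρ/ρ₀ = −αΔT + βΔS across each adjacent pair:
  33–106 m: −αΔT+βΔS = −(2.4 × 10⁻⁴)(-4.4)+(7.9 × 10⁻⁴)(+0.02) = 1.1 × 10⁻³ → stable
  106–150 m: −αΔT+βΔS = −(2.4 × 10⁻⁴)(+0.2)+(7.9 × 10⁻⁴)(+0.86) = 6.3 × 10⁻⁴ → stable
  150–156 m: −αΔT+βΔS = −(2.4 × 10⁻⁴)(+1.1)+(7.9 × 10⁻⁴)(-1.04) = -1.1 × 10⁻³ → UNSTABLE
  156–234 m: −αΔT+βΔS = −(2.4 × 10⁻⁴)(-1.1)+(7.9 × 10⁻⁴)(+0.92) = 9.9 × 10⁻⁴ → stable
The 150–156 m interval has Δρ < 0: lighter water underlies denser water.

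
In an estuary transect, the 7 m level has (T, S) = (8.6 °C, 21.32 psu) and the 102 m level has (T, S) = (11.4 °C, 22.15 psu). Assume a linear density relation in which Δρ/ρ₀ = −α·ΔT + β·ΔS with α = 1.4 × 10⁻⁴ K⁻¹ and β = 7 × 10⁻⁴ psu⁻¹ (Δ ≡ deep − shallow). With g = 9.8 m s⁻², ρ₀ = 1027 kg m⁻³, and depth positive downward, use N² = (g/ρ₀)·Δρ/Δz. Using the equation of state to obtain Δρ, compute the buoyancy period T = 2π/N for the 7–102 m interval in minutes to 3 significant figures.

ΔT = +2.8 K, ΔS = +0.83 psu (deep − shallow).
Δρ/ρ₀ = −αΔT + βΔS = -3.92 × 10⁻⁴ + 5.81 × 10⁻⁴ = 1.89 × 10⁻⁴, so Δρ ≈ 0.1941 kg m⁻³.
N² = (g/ρ₀)·Δρ/Δz = g·(Δρ/ρ₀)/Δz = 9.8 × 1.89 × 10⁻⁴ / 95 = 1.9497 × 10⁻⁵ s⁻².
N = √(1.9497 × 10⁻⁵) = 4.4155 × 10⁻³ rad s⁻¹ → T = 2π/N = 1.4230 × 10³ s = 23.717 min ≈ 23.7 min.

23.7 min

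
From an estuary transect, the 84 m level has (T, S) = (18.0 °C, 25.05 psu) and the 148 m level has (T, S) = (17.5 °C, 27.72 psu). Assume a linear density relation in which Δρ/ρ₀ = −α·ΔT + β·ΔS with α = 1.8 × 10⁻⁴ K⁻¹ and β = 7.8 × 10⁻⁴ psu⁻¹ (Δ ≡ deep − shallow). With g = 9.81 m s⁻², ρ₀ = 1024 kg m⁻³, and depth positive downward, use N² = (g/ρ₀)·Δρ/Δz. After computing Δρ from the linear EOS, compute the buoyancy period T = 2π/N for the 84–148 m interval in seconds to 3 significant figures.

ΔT = -0.5 K, ΔS = +2.67 psu (deep − shallow).
Δρ/ρ₀ = −αΔT + βΔS = 9.00 × 10⁻⁵ + 2.0826 × 10⁻³ = 2.1726 × 10⁻³, so Δρ ≈ 2.225 kg m⁻³.
N² = (g/ρ₀)·Δρ/Δz = g·(Δρ/ρ₀)/Δz = 9.81 × 2.1726 × 10⁻³ / 64 = 3.3302 × 10⁻⁴ s⁻².
N = √(3.3302 × 10⁻⁴) = 0.018249 rad s⁻¹ → T = 2π/N = 344.30 s ≈ 344 s.

344 s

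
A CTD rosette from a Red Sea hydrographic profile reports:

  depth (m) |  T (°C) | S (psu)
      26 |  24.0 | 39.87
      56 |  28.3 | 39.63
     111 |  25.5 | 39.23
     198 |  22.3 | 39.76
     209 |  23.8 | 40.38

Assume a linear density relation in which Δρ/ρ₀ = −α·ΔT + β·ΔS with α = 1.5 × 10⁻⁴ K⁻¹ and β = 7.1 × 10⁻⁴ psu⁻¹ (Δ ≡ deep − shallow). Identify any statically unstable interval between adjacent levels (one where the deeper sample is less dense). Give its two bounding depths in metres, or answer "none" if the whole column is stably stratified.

Evaluate Δρ/ρ₀ = −αΔT + βΔS across each adjacent pair:
  26–56 m: −αΔT+βΔS = −(1.5 × 10⁻⁴)(+4.3)+(7.1 × 10⁻⁴)(-0.24) = -8.2 × 10⁻⁴ → UNSTABLE
  56–111 m: −αΔT+βΔS = −(1.5 × 10⁻⁴)(-2.8)+(7.1 × 10⁻⁴)(-0.40) = 1.4 × 10⁻⁴ → stable
  111–198 m: −αΔT+βΔS = −(1.5 × 10⁻⁴)(-3.2)+(7.1 × 10⁻⁴)(+0.53) = 8.6 × 10⁻⁴ → stable
  198–209 m: −αΔT+βΔS = −(1.5 × 10⁻⁴)(+1.5)+(7.1 × 10⁻⁴)(+0.62) = 2.2 × 10⁻⁴ → stable
The 26–56 m interval has Δρ < 0: lighter water underlies denser water.

26–56 m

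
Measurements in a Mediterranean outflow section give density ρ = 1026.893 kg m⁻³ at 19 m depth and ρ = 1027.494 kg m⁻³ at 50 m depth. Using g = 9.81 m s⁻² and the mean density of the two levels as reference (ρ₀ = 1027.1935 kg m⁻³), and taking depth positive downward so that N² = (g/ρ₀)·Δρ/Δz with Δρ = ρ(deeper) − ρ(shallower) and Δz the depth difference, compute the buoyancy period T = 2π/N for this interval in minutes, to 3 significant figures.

7.70 min

Δρ = 1027.494 − 1026.893 = 0.601 kg m⁻³ over Δz = 50 − 19 = 31 m.
N² = (9.81/1027.1935) × (0.601/31) = 1.8515 × 10⁻⁴ s⁻².
N = √(1.8515 × 10⁻⁴) = 0.013607 rad s⁻¹, so T = 2π/N = 461.76 s = 7.6960 min ≈ 7.70 min.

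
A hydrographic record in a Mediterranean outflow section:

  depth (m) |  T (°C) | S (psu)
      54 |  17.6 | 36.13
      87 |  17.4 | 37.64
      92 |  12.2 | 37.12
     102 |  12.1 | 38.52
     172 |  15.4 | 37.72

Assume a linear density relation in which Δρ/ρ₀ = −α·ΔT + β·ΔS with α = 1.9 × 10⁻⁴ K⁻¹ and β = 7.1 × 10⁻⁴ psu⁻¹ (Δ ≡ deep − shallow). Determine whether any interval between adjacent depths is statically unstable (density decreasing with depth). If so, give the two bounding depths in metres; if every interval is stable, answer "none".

Evaluate Δρ/ρ₀ = −αΔT + βΔS across each adjacent pair:
  54–87 m: −αΔT+βΔS = −(1.9 × 10⁻⁴)(-0.2)+(7.1 × 10⁻⁴)(+1.51) = 1.1 × 10⁻³ → stable
  87–92 m: −αΔT+βΔS = −(1.9 × 10⁻⁴)(-5.2)+(7.1 × 10⁻⁴)(-0.52) = 6.2 × 10⁻⁴ → stable
  92–102 m: −αΔT+βΔS = −(1.9 × 10⁻⁴)(-0.1)+(7.1 × 10⁻⁴)(+1.40) = 1.0 × 10⁻³ → stable
  102–172 m: −αΔT+βΔS = −(1.9 × 10⁻⁴)(+3.3)+(7.1 × 10⁻⁴)(-0.80) = -1.2 × 10⁻³ → UNSTABLE
The 102–172 m interval has Δρ < 0: lighter water underlies denser water.

102–172 m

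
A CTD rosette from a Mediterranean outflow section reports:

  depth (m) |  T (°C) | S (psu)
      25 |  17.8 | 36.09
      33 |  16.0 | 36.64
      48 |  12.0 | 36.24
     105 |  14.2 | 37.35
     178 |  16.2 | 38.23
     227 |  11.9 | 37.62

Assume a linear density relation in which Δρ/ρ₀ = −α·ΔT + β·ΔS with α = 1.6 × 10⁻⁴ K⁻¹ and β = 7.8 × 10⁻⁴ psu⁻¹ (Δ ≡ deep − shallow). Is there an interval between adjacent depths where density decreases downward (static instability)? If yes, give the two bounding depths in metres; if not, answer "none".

none

Evaluate Δρ/ρ₀ = −αΔT + βΔS across each adjacent pair:
  25–33 m: −αΔT+βΔS = −(1.6 × 10⁻⁴)(-1.8)+(7.8 × 10⁻⁴)(+0.55) = 7.2 × 10⁻⁴ → stable
  33–48 m: −αΔT+βΔS = −(1.6 × 10⁻⁴)(-4.0)+(7.8 × 10⁻⁴)(-0.40) = 3.3 × 10⁻⁴ → stable
  48–105 m: −αΔT+βΔS = −(1.6 × 10⁻⁴)(+2.2)+(7.8 × 10⁻⁴)(+1.11) = 5.1 × 10⁻⁴ → stable
  105–178 m: −αΔT+βΔS = −(1.6 × 10⁻⁴)(+2.0)+(7.8 × 10⁻⁴)(+0.88) = 3.7 × 10⁻⁴ → stable
  178–227 m: −αΔT+βΔS = −(1.6 × 10⁻⁴)(-4.3)+(7.8 × 10⁻⁴)(-0.61) = 2.1 × 10⁻⁴ → stable
Every interval has Δρ > 0: the column is stably stratified throughout.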